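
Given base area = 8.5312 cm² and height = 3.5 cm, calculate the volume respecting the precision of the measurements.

volume = 8.5312 cm² × 3.5 cm = 29.8592 cm³.
8.5312 has 5 significant figures; 3.5 has 2.
Division/multiplication keeps the fewest: 2 significant figures.
Rounded: 3.0 × 10^1 cm³.

3.0 × 10^1 cm³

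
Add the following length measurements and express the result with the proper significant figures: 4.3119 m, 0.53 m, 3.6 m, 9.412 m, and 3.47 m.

21.3 m

4.3119 m + 0.53 m + 3.6 m + 9.412 m + 3.47 m = 21.3239 m.
Addition/subtraction keeps the fewest decimal places: 4.3119 → 4 decimal places, 0.53 → 2 decimal places, 3.6 → 1 decimal place, 9.412 → 3 decimal places, 3.47 → 2 decimal places; limit is 1.
Rounded to 1 decimal place: 21.3 m.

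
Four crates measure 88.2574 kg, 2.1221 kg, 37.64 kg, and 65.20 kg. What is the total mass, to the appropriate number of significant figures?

88.2574 kg + 2.1221 kg + 37.64 kg + 65.20 kg = 193.2195 kg.
Addition/subtraction keeps the fewest decimal places: 88.2574 → 4 decimal places, 2.1221 → 4 decimal places, 37.64 → 2 decimal places, 65.20 → 2 decimal places; limit is 2.
Rounded to 2 decimal places: 193.22 kg.

193.22 kg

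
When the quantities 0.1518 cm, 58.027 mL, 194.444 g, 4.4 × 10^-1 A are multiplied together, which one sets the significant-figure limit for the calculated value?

4.4 × 10^-1 A

0.1518 cm → 4 s.f.; 58.027 mL → 5 s.f.; 194.444 g → 6 s.f.; 4.4 × 10^-1 A → 2 s.f.
The fewest is 2 significant figures, from 4.4 × 10^-1 A.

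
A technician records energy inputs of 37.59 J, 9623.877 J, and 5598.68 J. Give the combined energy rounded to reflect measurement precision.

37.59 J + 9623.877 J + 5598.68 J = 15260.147 J.
Addition/subtraction keeps the fewest decimal places: 37.59 → 2 decimal places, 9623.877 → 3 decimal places, 5598.68 → 2 decimal places; limit is 2.
Rounded to 2 decimal places: 15260.15 J.

15260.15 J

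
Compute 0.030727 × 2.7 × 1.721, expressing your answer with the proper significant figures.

0.14

0.030727 × 2.7 × 1.721 = 0.1427791509
Multiplication/division keeps the fewest significant figures: 0.030727 → 5 s.f., 2.7 → 2 s.f., 1.721 → 4 s.f.; limit is 2.
Rounded to 2 significant figures: 0.14.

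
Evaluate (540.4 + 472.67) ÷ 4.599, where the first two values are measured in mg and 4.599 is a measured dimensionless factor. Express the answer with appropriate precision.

540.4 mg + 472.67 mg = 1013.07 mg; the sum is limited to 1 decimal place (5 s.f.).
Carrying full precision, 1013.07 ÷ 4.599 = 220.28049576… mg; 4.599 has 4 s.f., so the result keeps min(5, 4) = 4 s.f.
Rounded to 4 significant figures: 220.3 mg.

220.3 mg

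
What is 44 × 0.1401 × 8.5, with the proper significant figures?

52

44 × 0.1401 × 8.5 = 52.3974
Multiplication/division keeps the fewest significant figures: 44 → 2 s.f., 0.1401 → 4 s.f., 8.5 → 2 s.f.; limit is 2.
Rounded to 2 significant figures: 52.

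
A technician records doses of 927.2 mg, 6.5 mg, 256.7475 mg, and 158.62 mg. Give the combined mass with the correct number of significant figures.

1.3491 × 10³ mg

927.2 mg + 6.5 mg + 256.7475 mg + 158.62 mg = 1349.0675 mg.
Addition/subtraction keeps the fewest decimal places: 927.2 → 1 decimal place, 6.5 → 1 decimal place, 256.7475 → 4 decimal places, 158.62 → 2 decimal places; limit is 1.
Rounded to 1 decimal place: 1.3491 × 10³ mg.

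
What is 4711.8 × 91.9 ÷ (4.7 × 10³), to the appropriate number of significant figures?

4711.8 × 91.9 ÷ (4.7 × 10³) = 92.1307276596…
Multiplication/division keeps the fewest significant figures: 4711.8 → 5 s.f., 91.9 → 3 s.f., 4.7 × 10³ → 2 s.f.; limit is 2.
Rounded to 2 significant figures: 92.

92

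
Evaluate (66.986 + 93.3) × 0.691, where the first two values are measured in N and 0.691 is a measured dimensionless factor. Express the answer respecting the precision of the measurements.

66.986 N + 93.3 N = 160.286 N; the sum is limited to 1 decimal place (4 s.f.).
Carrying full precision, 160.286 × 0.691 = 110.757626 N; 0.691 has 3 s.f., so the result keeps min(4, 3) = 3 s.f.
Rounded to 3 significant figures: 111 N.

111 N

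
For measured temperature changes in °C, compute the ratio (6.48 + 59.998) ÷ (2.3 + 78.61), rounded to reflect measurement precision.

0.822

6.48 + 59.998 = 66.478, limited to 2 d.p. → 4 s.f.; 2.3 + 78.61 = 80.91, limited to 1 d.p. → 3 s.f.
Carrying full precision, 66.478 ÷ 80.91 = 0.821628970461…; keep min(4, 3) = 3 s.f.
Rounded to 3 significant figures: 0.822.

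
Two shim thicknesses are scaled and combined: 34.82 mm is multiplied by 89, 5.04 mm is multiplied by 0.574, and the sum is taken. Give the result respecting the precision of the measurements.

3.1 × 10^3 mm

34.82 × 89 = 3098.98 → 3.1 × 10^3 mm (2 s.f., last digit at the 10^2 place).
5.04 × 0.574 = 2.89296 → 2.89 mm (3 s.f., last digit at the 10^-2 place).
Sum: 3101.87296 mm; keep the coarser place, 10^2.
Result: 3.1 × 10^3 mm.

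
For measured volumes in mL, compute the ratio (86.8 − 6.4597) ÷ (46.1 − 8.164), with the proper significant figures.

86.8 − 6.4597 = 80.3403, limited to 1 d.p. → 3 s.f.; 46.1 − 8.164 = 37.936, limited to 1 d.p. → 3 s.f.
Carrying full precision, 80.3403 ÷ 37.936 = 2.11778521721…; keep min(3, 3) = 3 s.f.
Rounded to 3 significant figures: 2.12.

2.12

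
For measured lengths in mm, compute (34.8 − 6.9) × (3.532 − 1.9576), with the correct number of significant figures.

43.9 mm²

34.8 − 6.9 = 27.9, limited to 1 d.p. → 3 s.f.; 3.532 − 1.9576 = 1.5744, limited to 3 d.p. → 4 s.f.
Carrying full precision, 27.9 × 1.5744 = 43.92576; keep min(3, 4) = 3 s.f.
Rounded to 3 significant figures: 43.9 mm².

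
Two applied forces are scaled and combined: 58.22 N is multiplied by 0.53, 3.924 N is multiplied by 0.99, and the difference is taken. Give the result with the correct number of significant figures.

58.22 × 0.53 = 30.8566 → 31 N (2 s.f., last digit at the 10^0 place).
3.924 × 0.99 = 3.88476 → 3.9 N (2 s.f., last digit at the 10^-1 place).
Difference: 26.97184 N; keep the coarser place, 10^0.
Result: 27 N.

27 N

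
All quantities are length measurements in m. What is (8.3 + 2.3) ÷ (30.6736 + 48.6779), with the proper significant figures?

8.3 + 2.3 = 10.6, limited to 1 d.p. → 3 s.f.; 30.6736 + 48.6779 = 79.3515, limited to 4 d.p. → 6 s.f.
Carrying full precision, 10.6 ÷ 79.3515 = 0.133582856027…; keep min(3, 6) = 3 s.f.
Rounded to 3 significant figures: 0.134.

0.134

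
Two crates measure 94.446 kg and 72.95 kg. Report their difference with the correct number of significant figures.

94.446 kg − 72.95 kg = 21.496 kg.
Addition/subtraction keeps the fewest decimal places: 94.446 → 3 decimal places, 72.95 → 2 decimal places; limit is 2.
Rounded to 2 decimal places: 21.50 kg.

21.50 kg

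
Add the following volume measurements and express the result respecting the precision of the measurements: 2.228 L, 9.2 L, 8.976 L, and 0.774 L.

2.228 L + 9.2 L + 8.976 L + 0.774 L = 21.178 L.
Addition/subtraction keeps the fewest decimal places: 2.228 → 3 decimal places, 9.2 → 1 decimal place, 8.976 → 3 decimal places, 0.774 → 3 decimal places; limit is 1.
Rounded to 1 decimal place: 21.2 L.

21.2 L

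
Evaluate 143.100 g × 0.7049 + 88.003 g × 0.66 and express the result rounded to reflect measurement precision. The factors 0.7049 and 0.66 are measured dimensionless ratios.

159 g

143.100 × 0.7049 = 100.87119 → 100.9 g (4 s.f., last digit at the 10^-1 place).
88.003 × 0.66 = 58.08198 → 58 g (2 s.f., last digit at the 10^0 place).
Sum: 158.95317 g; keep the coarser place, 10^0.
Result: 159 g.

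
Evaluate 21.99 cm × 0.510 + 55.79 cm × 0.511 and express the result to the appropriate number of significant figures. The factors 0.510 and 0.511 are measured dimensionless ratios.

39.7 cm

21.99 × 0.510 = 11.2149 → 11.2 cm (3 s.f., last digit at the 10^-1 place).
55.79 × 0.511 = 28.50869 → 28.5 cm (3 s.f., last digit at the 10^-1 place).
Sum: 39.72359 cm; keep the coarser place, 10^-1.
Result: 39.7 cm.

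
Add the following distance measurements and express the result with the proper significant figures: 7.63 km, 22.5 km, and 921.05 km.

951.2 km

7.63 km + 22.5 km + 921.05 km = 951.18 km.
Addition/subtraction keeps the fewest decimal places: 7.63 → 2 decimal places, 22.5 → 1 decimal place, 921.05 → 2 decimal places; limit is 1.
Rounded to 1 decimal place: 951.2 km.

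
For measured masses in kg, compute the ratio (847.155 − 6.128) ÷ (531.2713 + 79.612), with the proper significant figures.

847.155 − 6.128 = 841.027, limited to 3 d.p. → 6 s.f.; 531.2713 + 79.612 = 610.8833, limited to 3 d.p. → 6 s.f.
Carrying full precision, 841.027 ÷ 610.8833 = 1.37673922335…; keep min(6, 6) = 6 s.f.
Rounded to 6 significant figures: 1.37674.

1.37674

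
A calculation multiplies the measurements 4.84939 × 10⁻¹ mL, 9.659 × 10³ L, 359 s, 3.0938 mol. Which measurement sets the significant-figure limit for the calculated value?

4.84939 × 10⁻¹ mL → 6 s.f.; 9.659 × 10³ L → 4 s.f.; 359 s → 3 s.f.; 3.0938 mol → 5 s.f.
The fewest is 3 significant figures, from 359 s.

359 s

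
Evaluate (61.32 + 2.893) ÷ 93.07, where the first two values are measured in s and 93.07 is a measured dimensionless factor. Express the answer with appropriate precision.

61.32 s + 2.893 s = 64.213 s; the sum is limited to 2 decimal places (4 s.f.).
Carrying full precision, 64.213 ÷ 93.07 = 0.689943053616… s; 93.07 has 4 s.f., so the result keeps min(4, 4) = 4 s.f.
Rounded to 4 significant figures: 0.6899 s.

0.6899 s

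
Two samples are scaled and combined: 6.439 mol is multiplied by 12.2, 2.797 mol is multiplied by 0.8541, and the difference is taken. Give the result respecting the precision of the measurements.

6.439 × 12.2 = 78.5558 → 78.6 mol (3 s.f., last digit at the 10^-1 place).
2.797 × 0.8541 = 2.3889177 → 2.389 mol (4 s.f., last digit at the 10^-3 place).
Difference: 76.1668823 mol; keep the coarser place, 10^-1.
Result: 76.2 mol.

76.2 mol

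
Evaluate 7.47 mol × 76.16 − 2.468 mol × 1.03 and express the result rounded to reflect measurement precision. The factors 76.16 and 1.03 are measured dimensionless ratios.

566 mol

7.47 × 76.16 = 568.9152 → 569 mol (3 s.f., last digit at the 10^0 place).
2.468 × 1.03 = 2.54204 → 2.54 mol (3 s.f., last digit at the 10^-2 place).
Difference: 566.37316 mol; keep the coarser place, 10^0.
Result: 566 mol.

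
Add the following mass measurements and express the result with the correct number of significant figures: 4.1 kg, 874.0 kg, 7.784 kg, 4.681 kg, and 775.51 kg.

1666.1 kg

4.1 kg + 874.0 kg + 7.784 kg + 4.681 kg + 775.51 kg = 1666.075 kg.
Addition/subtraction keeps the fewest decimal places: 4.1 → 1 decimal place, 874.0 → 1 decimal place, 7.784 → 3 decimal places, 4.681 → 3 decimal places, 775.51 → 2 decimal places; limit is 1.
Rounded to 1 decimal place: 1666.1 kg.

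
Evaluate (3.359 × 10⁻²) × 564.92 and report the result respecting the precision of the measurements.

(3.359 × 10⁻²) × 564.92 = 18.9756628
Multiplication/division keeps the fewest significant figures: 3.359 × 10⁻² → 4 s.f., 564.92 → 5 s.f.; limit is 4.
Rounded to 4 significant figures: 18.98.

18.98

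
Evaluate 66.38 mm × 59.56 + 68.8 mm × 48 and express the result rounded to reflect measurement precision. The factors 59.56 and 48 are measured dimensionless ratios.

7.3 × 10^3 mm

66.38 × 59.56 = 3953.5928 → 3954 mm (4 s.f., last digit at the 10^0 place).
68.8 × 48 = 3302.4 → 3.3 × 10^3 mm (2 s.f., last digit at the 10^2 place).
Sum: 7255.9928 mm; keep the coarser place, 10^2.
Result: 7.3 × 10^3 mm.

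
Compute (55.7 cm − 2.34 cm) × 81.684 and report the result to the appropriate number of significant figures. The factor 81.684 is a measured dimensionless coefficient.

4.36 × 10³ cm

55.7 cm − 2.34 cm = 53.36 cm; the difference is limited to 1 decimal place (3 s.f.).
Carrying full precision, 53.36 × 81.684 = 4358.65824 cm; 81.684 has 5 s.f., so the result keeps min(3, 5) = 3 s.f.
Rounded to 3 significant figures: 4.36 × 10³ cm.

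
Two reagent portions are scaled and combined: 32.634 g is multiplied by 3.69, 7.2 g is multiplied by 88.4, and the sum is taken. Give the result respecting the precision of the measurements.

32.634 × 3.69 = 120.41946 → 120. g (3 s.f., last digit at the 10^0 place).
7.2 × 88.4 = 636.48 → 6.4 × 10² g (2 s.f., last digit at the 10^1 place).
Sum: 756.89946 g; keep the coarser place, 10^1.
Result: 7.6 × 10² g.

7.6 × 10² g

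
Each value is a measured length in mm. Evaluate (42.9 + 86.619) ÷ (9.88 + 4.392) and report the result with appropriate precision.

9.075

42.9 + 86.619 = 129.519, limited to 1 d.p. → 4 s.f.; 9.88 + 4.392 = 14.272, limited to 2 d.p. → 4 s.f.
Carrying full precision, 129.519 ÷ 14.272 = 9.07504204036…; keep min(4, 4) = 4 s.f.
Rounded to 4 significant figures: 9.075.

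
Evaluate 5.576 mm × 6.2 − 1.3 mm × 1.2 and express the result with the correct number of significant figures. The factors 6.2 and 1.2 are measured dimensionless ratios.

33 mm

5.576 × 6.2 = 34.5712 → 35 mm (2 s.f., last digit at the 10^0 place).
1.3 × 1.2 = 1.56 → 1.6 mm (2 s.f., last digit at the 10^-1 place).
Difference: 33.0112 mm; keep the coarser place, 10^0.
Result: 33 mm.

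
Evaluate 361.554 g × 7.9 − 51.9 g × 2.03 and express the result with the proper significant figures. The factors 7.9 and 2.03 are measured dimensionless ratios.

361.554 × 7.9 = 2856.2766 → 2.9 × 10³ g (2 s.f., last digit at the 10^2 place).
51.9 × 2.03 = 105.357 → 105 g (3 s.f., last digit at the 10^0 place).
Difference: 2750.9196 g; keep the coarser place, 10^2.
Result: 2.8 × 10³ g.

2.8 × 10³ g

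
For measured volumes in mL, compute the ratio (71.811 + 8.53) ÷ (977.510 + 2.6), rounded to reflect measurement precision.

0.08197

71.811 + 8.53 = 80.341, limited to 2 d.p. → 4 s.f.; 977.510 + 2.6 = 980.110, limited to 1 d.p. → 4 s.f.
Carrying full precision, 80.341 ÷ 980.110 = 0.0819714113722…; keep min(4, 4) = 4 s.f.
Rounded to 4 significant figures: 0.08197.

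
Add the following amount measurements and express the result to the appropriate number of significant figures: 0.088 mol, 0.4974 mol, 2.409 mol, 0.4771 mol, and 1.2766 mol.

0.088 mol + 0.4974 mol + 2.409 mol + 0.4771 mol + 1.2766 mol = 4.7481 mol.
Addition/subtraction keeps the fewest decimal places: 0.088 → 3 decimal places, 0.4974 → 4 decimal places, 2.409 → 3 decimal places, 0.4771 → 4 decimal places, 1.2766 → 4 decimal places; limit is 3.
Rounded to 3 decimal places: 4.748 mol.

4.748 mol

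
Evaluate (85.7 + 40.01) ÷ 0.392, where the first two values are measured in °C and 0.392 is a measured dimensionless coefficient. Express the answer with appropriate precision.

321 °C

85.7 °C + 40.01 °C = 125.71 °C; the sum is limited to 1 decimal place (4 s.f.).
Carrying full precision, 125.71 ÷ 0.392 = 320.68877551… °C; 0.392 has 3 s.f., so the result keeps min(4, 3) = 3 s.f.
Rounded to 3 significant figures: 321 °C.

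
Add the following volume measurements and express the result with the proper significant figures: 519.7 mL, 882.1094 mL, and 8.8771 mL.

1410.7 mL

519.7 mL + 882.1094 mL + 8.8771 mL = 1410.6865 mL.
Addition/subtraction keeps the fewest decimal places: 519.7 → 1 decimal place, 882.1094 → 4 decimal places, 8.8771 → 4 decimal places; limit is 1.
Rounded to 1 decimal place: 1410.7 mL.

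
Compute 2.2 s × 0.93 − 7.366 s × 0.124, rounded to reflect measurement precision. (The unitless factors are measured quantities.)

1.1 s

2.2 × 0.93 = 2.046 → 2.0 s (2 s.f., last digit at the 10^-1 place).
7.366 × 0.124 = 0.913384 → 0.913 s (3 s.f., last digit at the 10^-3 place).
Difference: 1.132616 s; keep the coarser place, 10^-1.
Result: 1.1 s.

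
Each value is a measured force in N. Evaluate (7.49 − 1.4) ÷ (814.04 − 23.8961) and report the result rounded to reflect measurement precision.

7.49 − 1.4 = 6.09, limited to 1 d.p. → 2 s.f.; 814.04 − 23.8961 = 790.1439, limited to 2 d.p. → 5 s.f.
Carrying full precision, 6.09 ÷ 790.1439 = 0.0077074568316…; keep min(2, 5) = 2 s.f.
Rounded to 2 significant figures: 0.0077.

0.0077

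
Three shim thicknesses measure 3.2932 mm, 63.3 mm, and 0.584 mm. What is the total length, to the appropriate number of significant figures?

67.2 mm

3.2932 mm + 63.3 mm + 0.584 mm = 67.1772 mm.
Addition/subtraction keeps the fewest decimal places: 3.2932 → 4 decimal places, 63.3 → 1 decimal place, 0.584 → 3 decimal places; limit is 1.
Rounded to 1 decimal place: 67.2 mm.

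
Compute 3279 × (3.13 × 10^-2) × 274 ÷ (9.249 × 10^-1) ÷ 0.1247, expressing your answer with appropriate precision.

2.44 × 10^5

3279 × (3.13 × 10^-2) × 274 ÷ (9.249 × 10^-1) ÷ 0.1247 = 243823.232196…
Multiplication/division keeps the fewest significant figures: 3279 → 4 s.f., 3.13 × 10^-2 → 3 s.f., 274 → 3 s.f., 9.249 × 10^-1 → 4 s.f., 0.1247 → 4 s.f.; limit is 3.
Rounded to 3 significant figures: 2.44 × 10^5.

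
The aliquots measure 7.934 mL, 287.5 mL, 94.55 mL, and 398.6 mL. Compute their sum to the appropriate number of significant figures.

7.934 mL + 287.5 mL + 94.55 mL + 398.6 mL = 788.584 mL.
Addition/subtraction keeps the fewest decimal places: 7.934 → 3 decimal places, 287.5 → 1 decimal place, 94.55 → 2 decimal places, 398.6 → 1 decimal place; limit is 1.
Rounded to 1 decimal place: 788.6 mL.

788.6 mL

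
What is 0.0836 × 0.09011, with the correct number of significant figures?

0.0836 × 0.09011 = 0.007533196
Multiplication/division keeps the fewest significant figures: 0.0836 → 3 s.f., 0.09011 → 4 s.f.; limit is 3.
Rounded to 3 significant figures: 0.00753.

0.00753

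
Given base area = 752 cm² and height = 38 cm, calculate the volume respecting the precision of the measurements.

2.9 × 10⁴ cm³

volume = 752 cm² × 38 cm = 28576 cm³.
752 has 3 significant figures; 38 has 2.
Division/multiplication keeps the fewest: 2 significant figures.
Rounded: 2.9 × 10⁴ cm³.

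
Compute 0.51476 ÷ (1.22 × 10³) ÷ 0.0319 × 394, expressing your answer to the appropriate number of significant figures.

0.51476 ÷ (1.22 × 10³) ÷ 0.0319 × 394 = 5.21135310139…
Multiplication/division keeps the fewest significant figures: 0.51476 → 5 s.f., 1.22 × 10³ → 3 s.f., 0.0319 → 3 s.f., 394 → 3 s.f.; limit is 3.
Rounded to 3 significant figures: 5.21.

5.21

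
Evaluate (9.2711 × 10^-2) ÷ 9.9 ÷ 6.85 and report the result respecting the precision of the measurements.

(9.2711 × 10^-2) ÷ 9.9 ÷ 6.85 = 0.00136711641967…
Multiplication/division keeps the fewest significant figures: 9.2711 × 10^-2 → 5 s.f., 9.9 → 2 s.f., 6.85 → 3 s.f.; limit is 2.
Rounded to 2 significant figures: 0.0014.

0.0014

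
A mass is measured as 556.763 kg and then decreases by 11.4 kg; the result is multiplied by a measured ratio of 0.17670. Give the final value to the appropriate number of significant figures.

96.37 kg

556.763 kg − 11.4 kg = 545.363 kg; the difference is limited to 1 decimal place (4 s.f.).
Carrying full precision, 545.363 × 0.17670 = 96.3656421 kg; 0.17670 has 5 s.f., so the result keeps min(4, 5) = 4 s.f.
Rounded to 4 significant figures: 96.37 kg.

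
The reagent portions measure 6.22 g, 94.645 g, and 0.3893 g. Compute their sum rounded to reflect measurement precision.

6.22 g + 94.645 g + 0.3893 g = 101.2543 g.
Addition/subtraction keeps the fewest decimal places: 6.22 → 2 decimal places, 94.645 → 3 decimal places, 0.3893 → 4 decimal places; limit is 2.
Rounded to 2 decimal places: 101.25 g.

101.25 g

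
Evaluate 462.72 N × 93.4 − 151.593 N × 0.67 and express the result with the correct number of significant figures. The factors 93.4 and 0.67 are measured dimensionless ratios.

462.72 × 93.4 = 43218.048 → 4.32 × 10^4 N (3 s.f., last digit at the 10^2 place).
151.593 × 0.67 = 101.56731 → 1.0 × 10^2 N (2 s.f., last digit at the 10^1 place).
Difference: 43116.48069 N; keep the coarser place, 10^2.
Result: 4.31 × 10^4 N.

4.31 × 10^4 N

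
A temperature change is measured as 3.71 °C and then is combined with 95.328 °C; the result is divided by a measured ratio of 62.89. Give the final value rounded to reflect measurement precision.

3.71 °C + 95.328 °C = 99.038 °C; the sum is limited to 2 decimal places (4 s.f.).
Carrying full precision, 99.038 ÷ 62.89 = 1.57478136429… °C; 62.89 has 4 s.f., so the result keeps min(4, 4) = 4 s.f.
Rounded to 4 significant figures: 1.575 °C.

1.575 °C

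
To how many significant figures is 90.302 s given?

5

90.302: zeros between nonzero digits are significant.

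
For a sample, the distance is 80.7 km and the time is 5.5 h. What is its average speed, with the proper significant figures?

average speed = 80.7 km ÷ 5.5 h = 14.6727272727… km/h.
80.7 has 3 significant figures; 5.5 has 2.
Division/multiplication keeps the fewest: 2 significant figures.
Rounded: 15 km/h.

15 km/h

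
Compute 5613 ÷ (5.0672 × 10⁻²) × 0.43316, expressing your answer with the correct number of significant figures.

4.798 × 10⁴

5613 ÷ (5.0672 × 10⁻²) × 0.43316 = 47981.6679823…
Multiplication/division keeps the fewest significant figures: 5613 → 4 s.f., 5.0672 × 10⁻² → 5 s.f., 0.43316 → 5 s.f.; limit is 4.
Rounded to 4 significant figures: 4.798 × 10⁴.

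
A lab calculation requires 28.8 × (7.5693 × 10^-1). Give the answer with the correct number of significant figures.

21.8

28.8 × (7.5693 × 10^-1) = 21.799584
Multiplication/division keeps the fewest significant figures: 28.8 → 3 s.f., 7.5693 × 10^-1 → 5 s.f.; limit is 3.
Rounded to 3 significant figures: 21.8.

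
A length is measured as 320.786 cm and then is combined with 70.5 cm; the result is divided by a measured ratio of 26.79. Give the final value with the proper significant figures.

320.786 cm + 70.5 cm = 391.286 cm; the sum is limited to 1 decimal place (4 s.f.).
Carrying full precision, 391.286 ÷ 26.79 = 14.6056737589… cm; 26.79 has 4 s.f., so the result keeps min(4, 4) = 4 s.f.
Rounded to 4 significant figures: 14.61 cm.

14.61 cm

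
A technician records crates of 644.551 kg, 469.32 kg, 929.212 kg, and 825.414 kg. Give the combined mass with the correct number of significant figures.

2868.50 kg

644.551 kg + 469.32 kg + 929.212 kg + 825.414 kg = 2868.497 kg.
Addition/subtraction keeps the fewest decimal places: 644.551 → 3 decimal places, 469.32 → 2 decimal places, 929.212 → 3 decimal places, 825.414 → 3 decimal places; limit is 2.
Rounded to 2 decimal places: 2868.50 kg.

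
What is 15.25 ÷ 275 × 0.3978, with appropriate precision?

15.25 ÷ 275 × 0.3978 = 0.0220598181818…
Multiplication/division keeps the fewest significant figures: 15.25 → 4 s.f., 275 → 3 s.f., 0.3978 → 4 s.f.; limit is 3.
Rounded to 3 significant figures: 0.0221.

0.0221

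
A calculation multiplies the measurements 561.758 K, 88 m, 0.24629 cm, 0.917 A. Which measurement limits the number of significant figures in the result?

88 m

561.758 K → 6 s.f.; 88 m → 2 s.f.; 0.24629 cm → 5 s.f.; 0.917 A → 3 s.f.
The fewest is 2 significant figures, from 88 m.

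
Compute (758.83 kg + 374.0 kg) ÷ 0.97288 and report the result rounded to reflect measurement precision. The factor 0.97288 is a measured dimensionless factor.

758.83 kg + 374.0 kg = 1132.83 kg; the sum is limited to 1 decimal place (5 s.f.).
Carrying full precision, 1132.83 ÷ 0.97288 = 1164.40876573… kg; 0.97288 has 5 s.f., so the result keeps min(5, 5) = 5 s.f.
Rounded to 5 significant figures: 1164.4 kg.

1164.4 kg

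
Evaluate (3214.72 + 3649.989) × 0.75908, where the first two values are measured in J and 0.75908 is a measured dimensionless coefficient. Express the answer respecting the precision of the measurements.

5210.9 J

3214.72 J + 3649.989 J = 6864.709 J; the sum is limited to 2 decimal places (6 s.f.).
Carrying full precision, 6864.709 × 0.75908 = 5210.86330772 J; 0.75908 has 5 s.f., so the result keeps min(6, 5) = 5 s.f.
Rounded to 5 significant figures: 5210.9 J.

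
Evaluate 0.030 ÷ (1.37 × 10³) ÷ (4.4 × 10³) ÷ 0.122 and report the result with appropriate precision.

0.030 ÷ (1.37 × 10³) ÷ (4.4 × 10³) ÷ 0.122 = 4.07932381129 × 10^-8…
Multiplication/division keeps the fewest significant figures: 0.030 → 2 s.f., 1.37 × 10³ → 3 s.f., 4.4 × 10³ → 2 s.f., 0.122 → 3 s.f.; limit is 2.
Rounded to 2 significant figures: 4.1 × 10⁻⁸.

4.1 × 10⁻⁸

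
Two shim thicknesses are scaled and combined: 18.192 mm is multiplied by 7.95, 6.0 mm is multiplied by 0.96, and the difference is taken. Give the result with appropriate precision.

139 mm

18.192 × 7.95 = 144.6264 → 145 mm (3 s.f., last digit at the 10^0 place).
6.0 × 0.96 = 5.76 → 5.8 mm (2 s.f., last digit at the 10^-1 place).
Difference: 138.8664 mm; keep the coarser place, 10^0.
Result: 139 mm.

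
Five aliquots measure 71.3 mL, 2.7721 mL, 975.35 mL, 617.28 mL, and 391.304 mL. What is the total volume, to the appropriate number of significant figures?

2058.0 mL

71.3 mL + 2.7721 mL + 975.35 mL + 617.28 mL + 391.304 mL = 2058.0061 mL.
Addition/subtraction keeps the fewest decimal places: 71.3 → 1 decimal place, 2.7721 → 4 decimal places, 975.35 → 2 decimal places, 617.28 → 2 decimal places, 391.304 → 3 decimal places; limit is 1.
Rounded to 1 decimal place: 2058.0 mL.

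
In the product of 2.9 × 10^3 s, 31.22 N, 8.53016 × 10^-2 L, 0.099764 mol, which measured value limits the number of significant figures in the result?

2.9 × 10^3 s

2.9 × 10^3 s → 2 s.f.; 31.22 N → 4 s.f.; 8.53016 × 10^-2 L → 6 s.f.; 0.099764 mol → 5 s.f.
The fewest is 2 significant figures, from 2.9 × 10^3 s.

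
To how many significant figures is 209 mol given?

209: zeros between nonzero digits are significant.

3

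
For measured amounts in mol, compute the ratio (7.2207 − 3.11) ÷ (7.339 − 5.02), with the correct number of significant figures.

7.2207 − 3.11 = 4.1107, limited to 2 d.p. → 3 s.f.; 7.339 − 5.02 = 2.319, limited to 2 d.p. → 3 s.f.
Carrying full precision, 4.1107 ÷ 2.319 = 1.77261750755…; keep min(3, 3) = 3 s.f.
Rounded to 3 significant figures: 1.77.

1.77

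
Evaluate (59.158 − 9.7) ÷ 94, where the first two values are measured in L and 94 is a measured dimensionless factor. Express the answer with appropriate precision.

0.53 L

59.158 L − 9.7 L = 49.458 L; the difference is limited to 1 decimal place (3 s.f.).
Carrying full precision, 49.458 ÷ 94 = 0.52614893617… L; 94 has 2 s.f., so the result keeps min(3, 2) = 2 s.f.
Rounded to 2 significant figures: 0.53 L.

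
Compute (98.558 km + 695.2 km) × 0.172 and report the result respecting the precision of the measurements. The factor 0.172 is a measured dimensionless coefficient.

137 km

98.558 km + 695.2 km = 793.758 km; the sum is limited to 1 decimal place (4 s.f.).
Carrying full precision, 793.758 × 0.172 = 136.526376 km; 0.172 has 3 s.f., so the result keeps min(4, 3) = 3 s.f.
Rounded to 3 significant figures: 137 km.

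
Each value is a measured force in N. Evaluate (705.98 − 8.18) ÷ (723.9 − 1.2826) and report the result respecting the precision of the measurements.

0.9657

705.98 − 8.18 = 697.80, limited to 2 d.p. → 5 s.f.; 723.9 − 1.2826 = 722.6174, limited to 1 d.p. → 4 s.f.
Carrying full precision, 697.80 ÷ 722.6174 = 0.965656238004…; keep min(5, 4) = 4 s.f.
Rounded to 4 significant figures: 0.9657.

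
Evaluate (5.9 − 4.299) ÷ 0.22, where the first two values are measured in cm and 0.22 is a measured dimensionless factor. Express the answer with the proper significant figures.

7.3 cm

5.9 cm − 4.299 cm = 1.601 cm; the difference is limited to 1 decimal place (2 s.f.).
Carrying full precision, 1.601 ÷ 0.22 = 7.27727272727… cm; 0.22 has 2 s.f., so the result keeps min(2, 2) = 2 s.f.
Rounded to 2 significant figures: 7.3 cm.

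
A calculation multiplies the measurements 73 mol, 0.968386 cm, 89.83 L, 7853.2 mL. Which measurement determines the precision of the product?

73 mol → 2 s.f.; 0.968386 cm → 6 s.f.; 89.83 L → 4 s.f.; 7853.2 mL → 5 s.f.
The fewest is 2 significant figures, from 73 mol.

73 mol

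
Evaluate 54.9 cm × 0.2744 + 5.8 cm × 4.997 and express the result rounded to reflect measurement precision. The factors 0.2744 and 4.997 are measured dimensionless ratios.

54.9 × 0.2744 = 15.06456 → 15.1 cm (3 s.f., last digit at the 10^-1 place).
5.8 × 4.997 = 28.9826 → 29 cm (2 s.f., last digit at the 10^0 place).
Sum: 44.04716 cm; keep the coarser place, 10^0.
Result: 44 cm.

44 cm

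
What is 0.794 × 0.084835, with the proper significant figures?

0.0674

0.794 × 0.084835 = 0.06735899
Multiplication/division keeps the fewest significant figures: 0.794 → 3 s.f., 0.084835 → 5 s.f.; limit is 3.
Rounded to 3 significant figures: 0.0674.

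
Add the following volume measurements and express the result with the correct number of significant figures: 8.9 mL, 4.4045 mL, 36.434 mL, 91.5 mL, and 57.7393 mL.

199.0 mL

8.9 mL + 4.4045 mL + 36.434 mL + 91.5 mL + 57.7393 mL = 198.9778 mL.
Addition/subtraction keeps the fewest decimal places: 8.9 → 1 decimal place, 4.4045 → 4 decimal places, 36.434 → 3 decimal places, 91.5 → 1 decimal place, 57.7393 → 4 decimal places; limit is 1.
Rounded to 1 decimal place: 199.0 mL.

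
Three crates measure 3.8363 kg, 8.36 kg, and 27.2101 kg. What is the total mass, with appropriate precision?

3.8363 kg + 8.36 kg + 27.2101 kg = 39.4064 kg.
Addition/subtraction keeps the fewest decimal places: 3.8363 → 4 decimal places, 8.36 → 2 decimal places, 27.2101 → 4 decimal places; limit is 2.
Rounded to 2 decimal places: 39.41 kg.

39.41 kg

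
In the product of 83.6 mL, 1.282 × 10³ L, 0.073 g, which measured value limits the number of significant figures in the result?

83.6 mL → 3 s.f.; 1.282 × 10³ L → 4 s.f.; 0.073 g → 2 s.f.
The fewest is 2 significant figures, from 0.073 g.

0.073 g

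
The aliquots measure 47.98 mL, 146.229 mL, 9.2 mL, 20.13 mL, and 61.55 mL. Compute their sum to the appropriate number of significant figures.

285.1 mL

47.98 mL + 146.229 mL + 9.2 mL + 20.13 mL + 61.55 mL = 285.089 mL.
Addition/subtraction keeps the fewest decimal places: 47.98 → 2 decimal places, 146.229 → 3 decimal places, 9.2 → 1 decimal place, 20.13 → 2 decimal places, 61.55 → 2 decimal places; limit is 1.
Rounded to 1 decimal place: 285.1 mL.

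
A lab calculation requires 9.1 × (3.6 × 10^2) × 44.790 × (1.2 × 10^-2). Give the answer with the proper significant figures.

9.1 × (3.6 × 10^2) × 44.790 × (1.2 × 10^-2) = 1760.78448
Multiplication/division keeps the fewest significant figures: 9.1 → 2 s.f., 3.6 × 10^2 → 2 s.f., 44.790 → 5 s.f., 1.2 × 10^-2 → 2 s.f.; limit is 2.
Rounded to 2 significant figures: 1.8 × 10^3.

1.8 × 10^3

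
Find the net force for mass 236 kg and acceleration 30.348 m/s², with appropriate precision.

7.16 × 10^3 N

net force = 236 kg × 30.348 m/s² = 7162.128 N.
236 has 3 significant figures; 30.348 has 5.
Division/multiplication keeps the fewest: 3 significant figures.
Rounded: 7.16 × 10^3 N.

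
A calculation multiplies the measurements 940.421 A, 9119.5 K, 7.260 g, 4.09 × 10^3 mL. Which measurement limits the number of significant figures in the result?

940.421 A → 6 s.f.; 9119.5 K → 5 s.f.; 7.260 g → 4 s.f.; 4.09 × 10^3 mL → 3 s.f.
The fewest is 3 significant figures, from 4.09 × 10^3 mL.

4.09 × 10^3 mL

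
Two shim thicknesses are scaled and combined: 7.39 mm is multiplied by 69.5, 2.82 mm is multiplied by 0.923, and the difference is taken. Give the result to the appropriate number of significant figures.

7.39 × 69.5 = 513.605 → 514 mm (3 s.f., last digit at the 10^0 place).
2.82 × 0.923 = 2.60286 → 2.60 mm (3 s.f., last digit at the 10^-2 place).
Difference: 511.00214 mm; keep the coarser place, 10^0.
Result: 511 mm.

511 mm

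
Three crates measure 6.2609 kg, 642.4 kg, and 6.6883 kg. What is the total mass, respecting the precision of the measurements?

655.3 kg

6.2609 kg + 642.4 kg + 6.6883 kg = 655.3492 kg.
Addition/subtraction keeps the fewest decimal places: 6.2609 → 4 decimal places, 642.4 → 1 decimal place, 6.6883 → 4 decimal places; limit is 1.
Rounded to 1 decimal place: 655.3 kg.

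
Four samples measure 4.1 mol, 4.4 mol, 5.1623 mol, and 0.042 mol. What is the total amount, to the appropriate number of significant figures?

4.1 mol + 4.4 mol + 5.1623 mol + 0.042 mol = 13.7043 mol.
Addition/subtraction keeps the fewest decimal places: 4.1 → 1 decimal place, 4.4 → 1 decimal place, 5.1623 → 4 decimal places, 0.042 → 3 decimal places; limit is 1.
Rounded to 1 decimal place: 13.7 mol.

13.7 mol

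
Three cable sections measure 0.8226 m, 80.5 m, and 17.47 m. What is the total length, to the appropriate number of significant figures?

0.8226 m + 80.5 m + 17.47 m = 98.7926 m.
Addition/subtraction keeps the fewest decimal places: 0.8226 → 4 decimal places, 80.5 → 1 decimal place, 17.47 → 2 decimal places; limit is 1.
Rounded to 1 decimal place: 98.8 m.

98.8 m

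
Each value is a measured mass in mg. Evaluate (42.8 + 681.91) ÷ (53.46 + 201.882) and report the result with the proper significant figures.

42.8 + 681.91 = 724.71, limited to 1 d.p. → 4 s.f.; 53.46 + 201.882 = 255.342, limited to 2 d.p. → 5 s.f.
Carrying full precision, 724.71 ÷ 255.342 = 2.83819348168…; keep min(4, 5) = 4 s.f.
Rounded to 4 significant figures: 2.838.

2.838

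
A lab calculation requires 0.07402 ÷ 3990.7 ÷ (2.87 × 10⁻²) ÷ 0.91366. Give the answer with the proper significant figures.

7.07 × 10⁻⁴

0.07402 ÷ 3990.7 ÷ (2.87 × 10⁻²) ÷ 0.91366 = 0.00070734858823…
Multiplication/division keeps the fewest significant figures: 0.07402 → 4 s.f., 3990.7 → 5 s.f., 2.87 × 10⁻² → 3 s.f., 0.91366 → 5 s.f.; limit is 3.
Rounded to 3 significant figures: 7.07 × 10⁻⁴.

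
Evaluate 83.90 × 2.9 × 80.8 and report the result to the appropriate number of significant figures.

2.0 × 10⁴

83.90 × 2.9 × 80.8 = 19659.448
Multiplication/division keeps the fewest significant figures: 83.90 → 4 s.f., 2.9 → 2 s.f., 80.8 → 3 s.f.; limit is 2.
Rounded to 2 significant figures: 2.0 × 10⁴.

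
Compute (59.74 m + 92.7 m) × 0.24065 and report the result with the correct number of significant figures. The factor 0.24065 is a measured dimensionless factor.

36.68 m

59.74 m + 92.7 m = 152.44 m; the sum is limited to 1 decimal place (4 s.f.).
Carrying full precision, 152.44 × 0.24065 = 36.684686 m; 0.24065 has 5 s.f., so the result keeps min(4, 5) = 4 s.f.
Rounded to 4 significant figures: 36.68 m.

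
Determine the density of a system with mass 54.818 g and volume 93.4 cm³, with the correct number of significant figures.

5.87 × 10⁻¹ g/cm³

density = 54.818 g ÷ 93.4 cm³ = 0.586916488223… g/cm³.
54.818 has 5 significant figures; 93.4 has 3.
Division/multiplication keeps the fewest: 3 significant figures.
Rounded: 5.87 × 10⁻¹ g/cm³.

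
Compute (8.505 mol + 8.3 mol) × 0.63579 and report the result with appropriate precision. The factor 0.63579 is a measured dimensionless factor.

10.7 mol

8.505 mol + 8.3 mol = 16.805 mol; the sum is limited to 1 decimal place (3 s.f.).
Carrying full precision, 16.805 × 0.63579 = 10.68445095 mol; 0.63579 has 5 s.f., so the result keeps min(3, 5) = 3 s.f.
Rounded to 3 significant figures: 10.7 mol.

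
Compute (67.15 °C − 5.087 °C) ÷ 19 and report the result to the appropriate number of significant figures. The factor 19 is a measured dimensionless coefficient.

3.3 °C

67.15 °C − 5.087 °C = 62.063 °C; the difference is limited to 2 decimal places (4 s.f.).
Carrying full precision, 62.063 ÷ 19 = 3.26647368421… °C; 19 has 2 s.f., so the result keeps min(4, 2) = 2 s.f.
Rounded to 2 significant figures: 3.3 °C.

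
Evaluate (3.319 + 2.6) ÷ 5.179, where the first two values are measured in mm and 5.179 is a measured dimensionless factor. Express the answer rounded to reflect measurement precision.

3.319 mm + 2.6 mm = 5.919 mm; the sum is limited to 1 decimal place (2 s.f.).
Carrying full precision, 5.919 ÷ 5.179 = 1.14288472678… mm; 5.179 has 4 s.f., so the result keeps min(2, 4) = 2 s.f.
Rounded to 2 significant figures: 1.1 mm.

1.1 mm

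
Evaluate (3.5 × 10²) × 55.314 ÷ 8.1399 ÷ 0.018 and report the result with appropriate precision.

(3.5 × 10²) × 55.314 ÷ 8.1399 ÷ 0.018 = 132133.072888…
Multiplication/division keeps the fewest significant figures: 3.5 × 10² → 2 s.f., 55.314 → 5 s.f., 8.1399 → 5 s.f., 0.018 → 2 s.f.; limit is 2.
Rounded to 2 significant figures: 1.3 × 10⁵.

1.3 × 10⁵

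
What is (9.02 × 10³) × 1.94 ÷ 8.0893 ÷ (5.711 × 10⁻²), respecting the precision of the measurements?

3.79 × 10⁴

(9.02 × 10³) × 1.94 ÷ 8.0893 ÷ (5.711 × 10⁻²) = 37877.8365223…
Multiplication/division keeps the fewest significant figures: 9.02 × 10³ → 3 s.f., 1.94 → 3 s.f., 8.0893 → 5 s.f., 5.711 × 10⁻² → 4 s.f.; limit is 3.
Rounded to 3 significant figures: 3.79 × 10⁴.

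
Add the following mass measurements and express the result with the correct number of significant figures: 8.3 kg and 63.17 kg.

8.3 kg + 63.17 kg = 71.47 kg.
Addition/subtraction keeps the fewest decimal places: 8.3 → 1 decimal place, 63.17 → 2 decimal places; limit is 1.
Rounded to 1 decimal place: 71.5 kg.

71.5 kg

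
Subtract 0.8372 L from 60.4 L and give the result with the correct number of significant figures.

60.4 L − 0.8372 L = 59.5628 L.
Addition/subtraction keeps the fewest decimal places: 60.4 → 1 decimal place, 0.8372 → 4 decimal places; limit is 1.
Rounded to 1 decimal place: 59.6 L.

59.6 L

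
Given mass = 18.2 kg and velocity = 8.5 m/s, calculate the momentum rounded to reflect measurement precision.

1.5 × 10² kg·m/s

momentum = 18.2 kg × 8.5 m/s = 154.7 kg·m/s.
18.2 has 3 significant figures; 8.5 has 2.
Division/multiplication keeps the fewest: 2 significant figures.
Rounded: 1.5 × 10² kg·m/s.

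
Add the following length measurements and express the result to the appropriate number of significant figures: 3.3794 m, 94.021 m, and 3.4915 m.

100.892 m

3.3794 m + 94.021 m + 3.4915 m = 100.8919 m.
Addition/subtraction keeps the fewest decimal places: 3.3794 → 4 decimal places, 94.021 → 3 decimal places, 3.4915 → 4 decimal places; limit is 3.
Rounded to 3 decimal places: 100.892 m.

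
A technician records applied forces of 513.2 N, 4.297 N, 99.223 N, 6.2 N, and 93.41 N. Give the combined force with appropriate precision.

513.2 N + 4.297 N + 99.223 N + 6.2 N + 93.41 N = 716.330 N.
Addition/subtraction keeps the fewest decimal places: 513.2 → 1 decimal place, 4.297 → 3 decimal places, 99.223 → 3 decimal places, 6.2 → 1 decimal place, 93.41 → 2 decimal places; limit is 1.
Rounded to 1 decimal place: 716.3 N.

716.3 N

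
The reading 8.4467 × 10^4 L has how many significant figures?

5

8.4467 × 10^4: in scientific notation every digit of the coefficient is significant.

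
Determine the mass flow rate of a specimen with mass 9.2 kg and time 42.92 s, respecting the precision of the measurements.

0.21 kg/s

mass flow rate = 9.2 kg ÷ 42.92 s = 0.214352283318… kg/s.
9.2 has 2 significant figures; 42.92 has 4.
Division/multiplication keeps the fewest: 2 significant figures.
Rounded: 0.21 kg/s.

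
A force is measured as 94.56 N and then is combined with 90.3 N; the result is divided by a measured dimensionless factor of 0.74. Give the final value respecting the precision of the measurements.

2.5 × 10² N

94.56 N + 90.3 N = 184.86 N; the sum is limited to 1 decimal place (4 s.f.).
Carrying full precision, 184.86 ÷ 0.74 = 249.810810811… N; 0.74 has 2 s.f., so the result keeps min(4, 2) = 2 s.f.
Rounded to 2 significant figures: 2.5 × 10² N.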